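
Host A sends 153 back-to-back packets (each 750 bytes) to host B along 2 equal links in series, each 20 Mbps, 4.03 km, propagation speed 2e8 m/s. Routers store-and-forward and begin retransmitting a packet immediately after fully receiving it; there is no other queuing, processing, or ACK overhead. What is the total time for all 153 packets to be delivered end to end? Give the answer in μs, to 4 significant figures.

46240 μs

Per-hop transmission t_tx = L/R = 6000/20000000 = 300 μs.
Per-hop propagation t_prop = 4030/200000000 = 20.15 μs.
Pipeline fill: first packet needs 2·t_tx to clear all hops; remaining 152 packets each add one t_tx.
Total = (2+153-1)·t_tx + 2·t_prop = 154·300 + 2·20.15 = 46240 μs.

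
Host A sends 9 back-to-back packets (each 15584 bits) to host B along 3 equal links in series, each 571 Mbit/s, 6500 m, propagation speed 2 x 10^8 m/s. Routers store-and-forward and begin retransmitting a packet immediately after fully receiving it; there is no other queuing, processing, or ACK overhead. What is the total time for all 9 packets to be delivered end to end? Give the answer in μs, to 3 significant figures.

398 μs

Per-hop transmission t_tx = L/R = 15584/571000000 = 27.2925 μs.
Per-hop propagation t_prop = 6500/200000000 = 32.5 μs.
Pipeline fill: first packet needs 3·t_tx to clear all hops; remaining 8 packets each add one t_tx.
Total = (3+9-1)·t_tx + 3·t_prop = 11·27.2925 + 3·32.5 = 398 μs.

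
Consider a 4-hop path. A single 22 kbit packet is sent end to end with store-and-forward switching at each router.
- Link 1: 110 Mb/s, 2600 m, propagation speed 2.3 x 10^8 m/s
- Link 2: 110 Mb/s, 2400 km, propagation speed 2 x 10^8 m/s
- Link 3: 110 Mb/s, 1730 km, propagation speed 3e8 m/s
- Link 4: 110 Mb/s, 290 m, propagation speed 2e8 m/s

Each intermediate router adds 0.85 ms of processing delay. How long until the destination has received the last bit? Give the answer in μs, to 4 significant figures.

L = 22000 bits.
Transmission delay per hop = L/R = 22000/110000000 = 200 μs; 4 hops → 800 μs.
Propagation delays (d/s per hop): 11.3043, 12000, 5766.67, 1.45 μs; sum = 17779.4 μs.
Processing at 3 router(s): 3 × 0.85 ms = 2550 μs.
End-to-end = 21130 μs.

21130 μs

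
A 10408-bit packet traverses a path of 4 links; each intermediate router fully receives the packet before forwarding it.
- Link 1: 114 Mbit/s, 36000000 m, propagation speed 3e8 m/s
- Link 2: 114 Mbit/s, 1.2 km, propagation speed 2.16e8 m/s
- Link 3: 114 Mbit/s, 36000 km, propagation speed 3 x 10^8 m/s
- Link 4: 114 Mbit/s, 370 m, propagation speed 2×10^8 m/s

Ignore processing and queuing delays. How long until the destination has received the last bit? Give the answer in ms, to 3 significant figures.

Transmission delay per hop = L/R = 10408/114000000 = 0.0912982 ms; 4 hops → 0.365193 ms.
Propagation delays (d/s per hop): 120, 0.00555556, 120, 0.00185 ms; sum = 240.007 ms.
End-to-end = 240 ms.

240 ms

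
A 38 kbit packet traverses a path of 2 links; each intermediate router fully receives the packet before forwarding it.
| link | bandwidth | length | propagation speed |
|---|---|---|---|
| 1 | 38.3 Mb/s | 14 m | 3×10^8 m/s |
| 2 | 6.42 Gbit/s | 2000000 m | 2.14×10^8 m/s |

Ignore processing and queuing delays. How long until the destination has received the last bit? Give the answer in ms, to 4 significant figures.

10.34 ms

L = 38000 bits.
Transmission delays (L/R per hop): 0.992167, 0.005919 ms; sum = 0.998086 ms.
Propagation delays (d/s per hop): 4.66667e-05, 9.34579 ms; sum = 9.34584 ms.
End-to-end = 10.34 ms.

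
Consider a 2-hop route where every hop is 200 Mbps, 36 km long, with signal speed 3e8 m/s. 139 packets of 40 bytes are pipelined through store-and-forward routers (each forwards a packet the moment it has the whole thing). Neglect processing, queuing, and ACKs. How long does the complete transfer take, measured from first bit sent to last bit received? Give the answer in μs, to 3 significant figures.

Per-hop transmission t_tx = L/R = 320/200000000 = 1.6 μs.
Per-hop propagation t_prop = 36000/300000000 = 120 μs.
Pipeline fill: first packet needs 2·t_tx to clear all hops; remaining 138 packets each add one t_tx.
Total = (2+139-1)·t_tx + 2·t_prop = 140·1.6 + 2·120 = 464 μs.

464 μs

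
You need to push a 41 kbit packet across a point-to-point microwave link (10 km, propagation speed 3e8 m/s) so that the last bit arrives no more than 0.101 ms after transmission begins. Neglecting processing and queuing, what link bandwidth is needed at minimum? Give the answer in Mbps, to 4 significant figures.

605.9 Mbps

Propagation delay = 10000 / 300000000 = 0.0333333 ms.
Transmission budget = 0.101 − 0.0333333 = 0.0676667 ms.
R ≥ L / t_tx = 41000 bits / 6.76667e-05 s = 605.9 Mbps.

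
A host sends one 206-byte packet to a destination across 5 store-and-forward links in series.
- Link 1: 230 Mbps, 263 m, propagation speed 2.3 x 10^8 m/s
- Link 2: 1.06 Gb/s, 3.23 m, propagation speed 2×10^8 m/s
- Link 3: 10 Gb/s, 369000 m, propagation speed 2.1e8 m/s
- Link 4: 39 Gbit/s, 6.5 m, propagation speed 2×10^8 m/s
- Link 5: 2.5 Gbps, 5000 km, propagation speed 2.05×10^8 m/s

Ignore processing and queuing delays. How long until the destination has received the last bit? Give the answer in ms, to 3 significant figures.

26.2 ms

L = 206 × 8 = 1648 bits.
Transmission delays (L/R per hop): 0.00716522, 0.00155472, 0.0001648, 4.22564e-05, 0.0006592 ms; sum = 0.00958619 ms.
Propagation delays (d/s per hop): 0.00114348, 1.615e-05, 1.75714, 3.25e-05, 24.3902 ms; sum = 26.1486 ms.
End-to-end = 26.2 ms.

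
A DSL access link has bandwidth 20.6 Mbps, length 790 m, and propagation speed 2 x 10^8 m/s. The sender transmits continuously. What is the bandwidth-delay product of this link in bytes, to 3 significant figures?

Propagation delay = 790 / 200000000 = 3.95e-06 s.
BDP = R × t_prop = 20600000 × 3.95e-06 = 81.37 bits.
In bytes: 81.37/8 = 10.2 bytes.

10.2 bytes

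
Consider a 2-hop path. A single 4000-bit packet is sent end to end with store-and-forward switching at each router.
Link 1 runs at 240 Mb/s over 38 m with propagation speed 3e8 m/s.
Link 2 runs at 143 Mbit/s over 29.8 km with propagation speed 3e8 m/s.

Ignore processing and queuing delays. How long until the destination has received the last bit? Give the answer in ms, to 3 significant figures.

Transmission delays (L/R per hop): 0.0166667, 0.027972 ms; sum = 0.0446387 ms.
Propagation delays (d/s per hop): 0.000126667, 0.0993333 ms; sum = 0.09946 ms.
End-to-end = 0.144 ms.

0.144 ms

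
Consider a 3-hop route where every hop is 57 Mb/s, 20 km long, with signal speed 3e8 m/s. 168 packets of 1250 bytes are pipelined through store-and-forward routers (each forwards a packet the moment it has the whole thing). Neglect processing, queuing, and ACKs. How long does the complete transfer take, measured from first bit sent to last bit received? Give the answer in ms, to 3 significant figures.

30.0 ms

Per-hop transmission t_tx = L/R = 10000/57000000 = 0.175439 ms.
Per-hop propagation t_prop = 20000/300000000 = 0.0666667 ms.
Pipeline fill: first packet needs 3·t_tx to clear all hops; remaining 167 packets each add one t_tx.
Total = (3+168-1)·t_tx + 3·t_prop = 170·0.175439 + 3·0.0666667 = 30.0 ms.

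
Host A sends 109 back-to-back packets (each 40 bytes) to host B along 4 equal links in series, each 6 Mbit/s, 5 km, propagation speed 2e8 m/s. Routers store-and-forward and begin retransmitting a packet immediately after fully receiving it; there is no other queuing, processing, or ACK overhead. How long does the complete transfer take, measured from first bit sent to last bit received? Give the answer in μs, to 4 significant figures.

Per-hop transmission t_tx = L/R = 320/6000000 = 53.3333 μs.
Per-hop propagation t_prop = 5000/200000000 = 25 μs.
Pipeline fill: first packet needs 4·t_tx to clear all hops; remaining 108 packets each add one t_tx.
Total = (4+109-1)·t_tx + 4·t_prop = 112·53.3333 + 4·25 = 6073 μs.

6073 μs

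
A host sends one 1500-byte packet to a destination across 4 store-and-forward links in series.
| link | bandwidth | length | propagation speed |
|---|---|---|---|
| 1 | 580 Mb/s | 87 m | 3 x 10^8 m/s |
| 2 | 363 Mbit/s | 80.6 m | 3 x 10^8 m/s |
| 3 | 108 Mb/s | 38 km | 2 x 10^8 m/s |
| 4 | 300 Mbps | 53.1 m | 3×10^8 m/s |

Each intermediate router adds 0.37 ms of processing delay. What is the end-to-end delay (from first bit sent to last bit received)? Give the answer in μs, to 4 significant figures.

1506 μs

L = 1500 × 8 = 12000 bits.
Transmission delays (L/R per hop): 20.6897, 33.0579, 111.111, 40 μs; sum = 204.859 μs.
Propagation delays (d/s per hop): 0.29, 0.268667, 190, 0.177 μs; sum = 190.736 μs.
Processing at 3 router(s): 3 × 0.37 ms = 1110 μs.
End-to-end = 1506 μs.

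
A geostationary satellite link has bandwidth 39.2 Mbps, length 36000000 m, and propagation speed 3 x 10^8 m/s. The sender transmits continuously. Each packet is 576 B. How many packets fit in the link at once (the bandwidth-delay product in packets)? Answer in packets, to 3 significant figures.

1020 packets

Propagation delay = 36000000 / 300000000 = 0.12 s.
BDP = R × t_prop = 39200000 × 0.12 = 4704000 bits.
In packets of 4608 bits: 1020 packets.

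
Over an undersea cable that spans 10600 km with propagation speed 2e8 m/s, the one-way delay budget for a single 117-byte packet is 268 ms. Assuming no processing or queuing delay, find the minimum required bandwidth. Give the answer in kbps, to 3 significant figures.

4.35 kbps

L = 936 bits.
Propagation delay = 10600000 / 200000000 = 53 ms.
Transmission budget = 268 − 53 = 215 ms.
R ≥ L / t_tx = 936 bits / 0.215 s = 4.35 kbps.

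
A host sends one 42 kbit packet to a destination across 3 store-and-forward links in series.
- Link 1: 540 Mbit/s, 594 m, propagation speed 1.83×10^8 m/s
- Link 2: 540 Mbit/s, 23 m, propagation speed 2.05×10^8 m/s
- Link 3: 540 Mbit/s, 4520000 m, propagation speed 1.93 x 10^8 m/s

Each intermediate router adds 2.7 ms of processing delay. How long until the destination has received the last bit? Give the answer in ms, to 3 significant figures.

29.1 ms

L = 42000 bits.
Transmission delay per hop = L/R = 42000/540000000 = 0.0777778 ms; 3 hops → 0.233333 ms.
Propagation delays (d/s per hop): 0.0032459, 0.000112195, 23.4197 ms; sum = 23.423 ms.
Processing at 2 router(s): 2 × 2.7 ms = 5.4 ms.
End-to-end = 29.1 ms.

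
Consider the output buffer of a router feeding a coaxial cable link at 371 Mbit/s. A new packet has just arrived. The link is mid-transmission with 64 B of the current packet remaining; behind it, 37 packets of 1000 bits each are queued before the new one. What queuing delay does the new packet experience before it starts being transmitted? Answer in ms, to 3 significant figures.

Each queued packet: L/R = 1000/371000000 = 0.00269542 ms.
37 queued → 0.0997305 ms.
Plus remaining 512 bits of current packet: 0.00138005 ms.
Queuing delay = 0.101 ms.

0.101 ms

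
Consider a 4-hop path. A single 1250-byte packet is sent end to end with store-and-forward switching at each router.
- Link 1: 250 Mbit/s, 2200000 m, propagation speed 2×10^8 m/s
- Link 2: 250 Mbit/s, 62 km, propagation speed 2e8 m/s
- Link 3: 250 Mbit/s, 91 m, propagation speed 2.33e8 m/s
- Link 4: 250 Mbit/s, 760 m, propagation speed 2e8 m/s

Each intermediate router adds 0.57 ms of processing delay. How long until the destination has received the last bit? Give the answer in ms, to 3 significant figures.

13.2 ms

L = 1250 × 8 = 10000 bits.
Transmission delay per hop = L/R = 10000/250000000 = 0.04 ms; 4 hops → 0.16 ms.
Propagation delays (d/s per hop): 11, 0.31, 0.000390558, 0.0038 ms; sum = 11.3142 ms.
Processing at 3 router(s): 3 × 0.57 ms = 1.71 ms.
End-to-end = 13.2 ms.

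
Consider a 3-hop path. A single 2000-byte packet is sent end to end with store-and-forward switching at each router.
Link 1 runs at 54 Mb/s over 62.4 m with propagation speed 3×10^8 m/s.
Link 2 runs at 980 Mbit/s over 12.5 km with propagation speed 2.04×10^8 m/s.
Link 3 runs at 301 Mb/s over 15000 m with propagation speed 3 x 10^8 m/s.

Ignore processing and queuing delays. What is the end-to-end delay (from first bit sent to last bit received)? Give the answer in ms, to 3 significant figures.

L = 2000 × 8 = 16000 bits.
Transmission delays (L/R per hop): 0.296296, 0.0163265, 0.0531561 ms; sum = 0.365779 ms.
Propagation delays (d/s per hop): 0.000208, 0.0612745, 0.05 ms; sum = 0.111483 ms.
End-to-end = 0.477 ms.

0.477 ms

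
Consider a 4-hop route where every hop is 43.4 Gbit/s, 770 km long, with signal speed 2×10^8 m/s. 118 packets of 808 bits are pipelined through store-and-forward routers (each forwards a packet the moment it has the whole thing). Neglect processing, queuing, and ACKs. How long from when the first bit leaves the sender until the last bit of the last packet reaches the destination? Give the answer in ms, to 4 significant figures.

15.40 ms

Per-hop transmission t_tx = L/R = 808/43400000000 = 1.86175e-05 ms.
Per-hop propagation t_prop = 770000/200000000 = 3.85 ms.
Pipeline fill: first packet needs 4·t_tx to clear all hops; remaining 117 packets each add one t_tx.
Total = (4+118-1)·t_tx + 4·t_prop = 121·1.86175e-05 + 4·3.85 = 15.40 ms.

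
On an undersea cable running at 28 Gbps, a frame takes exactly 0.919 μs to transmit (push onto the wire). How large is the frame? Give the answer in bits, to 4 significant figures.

L = R × t_tx = 28000000000 b/s × 9.19e-07 s = 25732 bits.

25730 bits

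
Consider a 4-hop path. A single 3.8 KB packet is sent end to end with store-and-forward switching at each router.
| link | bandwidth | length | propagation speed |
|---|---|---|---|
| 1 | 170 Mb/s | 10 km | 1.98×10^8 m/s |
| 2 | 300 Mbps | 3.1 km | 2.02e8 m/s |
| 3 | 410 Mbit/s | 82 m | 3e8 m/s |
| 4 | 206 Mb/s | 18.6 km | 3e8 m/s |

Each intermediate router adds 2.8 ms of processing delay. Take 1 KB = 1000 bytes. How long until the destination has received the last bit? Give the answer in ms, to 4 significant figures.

9.030 ms

L = 30400 bits.
Transmission delays (L/R per hop): 0.178824, 0.101333, 0.0741463, 0.147573 ms; sum = 0.501876 ms.
Propagation delays (d/s per hop): 0.0505051, 0.0153465, 0.000273333, 0.062 ms; sum = 0.128125 ms.
Processing at 3 router(s): 3 × 2.8 ms = 8.4 ms.
End-to-end = 9.030 ms.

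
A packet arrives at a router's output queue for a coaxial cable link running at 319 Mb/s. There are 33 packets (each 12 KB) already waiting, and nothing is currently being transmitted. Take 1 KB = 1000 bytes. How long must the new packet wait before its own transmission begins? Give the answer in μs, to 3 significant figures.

Each queued packet: L/R = 96000/319000000 = 300.94 μs.
33 queued → 9931.03 μs.
Queuing delay = 9930 μs.

9930 μs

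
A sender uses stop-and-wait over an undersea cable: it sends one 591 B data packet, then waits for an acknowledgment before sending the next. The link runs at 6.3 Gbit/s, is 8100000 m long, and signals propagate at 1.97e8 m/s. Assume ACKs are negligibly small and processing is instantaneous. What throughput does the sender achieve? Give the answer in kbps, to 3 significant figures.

57.5 kbps

t_tx = L/R = 4728/6300000000 = 7.50476e-07 s.
t_prop = 8100000/197000000 = 0.0411168 s; RTT = 0.0822335 s.
Cycle = t_tx + RTT = 0.0822343 s.
Throughput = L / cycle = 4728 / 0.0822343 = 57.5 kbps.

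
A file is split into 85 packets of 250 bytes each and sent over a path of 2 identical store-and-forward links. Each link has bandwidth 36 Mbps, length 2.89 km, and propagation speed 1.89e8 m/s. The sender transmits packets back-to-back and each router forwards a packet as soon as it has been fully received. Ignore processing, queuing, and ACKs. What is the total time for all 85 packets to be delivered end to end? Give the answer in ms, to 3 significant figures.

4.81 ms

Per-hop transmission t_tx = L/R = 2000/36000000 = 0.0555556 ms.
Per-hop propagation t_prop = 2890/189000000 = 0.015291 ms.
Pipeline fill: first packet needs 2·t_tx to clear all hops; remaining 84 packets each add one t_tx.
Total = (2+85-1)·t_tx + 2·t_prop = 86·0.0555556 + 2·0.015291 = 4.81 ms.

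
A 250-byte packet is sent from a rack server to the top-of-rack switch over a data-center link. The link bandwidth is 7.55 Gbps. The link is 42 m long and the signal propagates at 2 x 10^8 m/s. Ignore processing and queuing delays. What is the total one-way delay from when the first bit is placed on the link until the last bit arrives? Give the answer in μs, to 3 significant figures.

0.475 μs

L = 250 × 8 = 2000 bits.
Transmission delay = L/R = 2000 / 7550000000 = 0.264901 μs.
Propagation delay = d/s = 42 m / 200000000 m/s = 0.21 μs.
Total = 0.475 μs.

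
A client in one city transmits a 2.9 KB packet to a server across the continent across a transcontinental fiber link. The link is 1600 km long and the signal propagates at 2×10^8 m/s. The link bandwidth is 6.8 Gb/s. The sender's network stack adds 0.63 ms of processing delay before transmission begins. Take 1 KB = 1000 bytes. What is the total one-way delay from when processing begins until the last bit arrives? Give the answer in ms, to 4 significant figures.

8.633 ms

L = 23200 bits.
Transmission delay = L/R = 23200 / 6800000000 = 0.00341176 ms.
Propagation delay = d/s = 1600000 m / 200000000 m/s = 8 ms.
Plus processing delay 0.63 ms = 0.63 ms.
Total = 8.633 ms.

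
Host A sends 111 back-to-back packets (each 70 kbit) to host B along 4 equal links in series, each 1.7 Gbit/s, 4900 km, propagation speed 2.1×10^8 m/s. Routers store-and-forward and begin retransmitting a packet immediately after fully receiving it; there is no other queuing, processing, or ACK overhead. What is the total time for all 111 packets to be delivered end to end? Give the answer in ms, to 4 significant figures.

Per-hop transmission t_tx = L/R = 70000/1700000000 = 0.0411765 ms.
Per-hop propagation t_prop = 4900000/210000000 = 23.3333 ms.
Pipeline fill: first packet needs 4·t_tx to clear all hops; remaining 110 packets each add one t_tx.
Total = (4+111-1)·t_tx + 4·t_prop = 114·0.0411765 + 4·23.3333 = 98.03 ms.

98.03 ms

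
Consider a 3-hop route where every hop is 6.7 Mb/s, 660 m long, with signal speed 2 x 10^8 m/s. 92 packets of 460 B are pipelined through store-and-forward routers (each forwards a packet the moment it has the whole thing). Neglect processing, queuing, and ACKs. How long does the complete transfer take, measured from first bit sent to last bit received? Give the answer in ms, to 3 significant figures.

Per-hop transmission t_tx = L/R = 3680/6700000 = 0.549254 ms.
Per-hop propagation t_prop = 660/200000000 = 0.0033 ms.
Pipeline fill: first packet needs 3·t_tx to clear all hops; remaining 91 packets each add one t_tx.
Total = (3+92-1)·t_tx + 3·t_prop = 94·0.549254 + 3·0.0033 = 51.6 ms.

51.6 ms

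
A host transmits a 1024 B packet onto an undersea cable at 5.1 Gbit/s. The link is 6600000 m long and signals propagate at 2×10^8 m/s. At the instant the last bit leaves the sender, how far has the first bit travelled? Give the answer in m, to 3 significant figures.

321 m

t_tx = L/R = 8192/5100000000 = 1.60627e-06 s.
Distance = s × t_tx = 200000000 × 1.60627e-06 = 321 m.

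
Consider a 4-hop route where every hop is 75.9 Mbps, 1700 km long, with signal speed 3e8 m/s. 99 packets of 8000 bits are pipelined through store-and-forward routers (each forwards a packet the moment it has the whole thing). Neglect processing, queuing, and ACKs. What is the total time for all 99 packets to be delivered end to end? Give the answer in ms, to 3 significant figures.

33.4 ms

Per-hop transmission t_tx = L/R = 8000/75900000 = 0.105402 ms.
Per-hop propagation t_prop = 1700000/300000000 = 5.66667 ms.
Pipeline fill: first packet needs 4·t_tx to clear all hops; remaining 98 packets each add one t_tx.
Total = (4+99-1)·t_tx + 4·t_prop = 102·0.105402 + 4·5.66667 = 33.4 ms.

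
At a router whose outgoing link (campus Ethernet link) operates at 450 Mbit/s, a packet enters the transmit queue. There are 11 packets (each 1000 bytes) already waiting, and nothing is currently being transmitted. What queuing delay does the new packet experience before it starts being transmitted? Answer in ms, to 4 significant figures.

0.1956 ms

Each queued packet: L/R = 8000/450000000 = 0.0177778 ms.
11 queued → 0.195556 ms.
Queuing delay = 0.1956 ms.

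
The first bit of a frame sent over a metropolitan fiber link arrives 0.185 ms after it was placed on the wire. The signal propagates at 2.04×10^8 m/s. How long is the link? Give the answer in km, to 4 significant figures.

d = s × t_prop = 204000000 × 0.000185 = 37.74 km.

37.74 km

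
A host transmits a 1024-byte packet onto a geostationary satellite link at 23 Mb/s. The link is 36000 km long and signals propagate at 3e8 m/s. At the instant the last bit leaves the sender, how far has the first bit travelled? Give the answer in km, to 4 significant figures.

106.9 km

t_tx = L/R = 8192/23000000 = 0.000356174 s.
Distance = s × t_tx = 300000000 × 0.000356174 = 106.9 km.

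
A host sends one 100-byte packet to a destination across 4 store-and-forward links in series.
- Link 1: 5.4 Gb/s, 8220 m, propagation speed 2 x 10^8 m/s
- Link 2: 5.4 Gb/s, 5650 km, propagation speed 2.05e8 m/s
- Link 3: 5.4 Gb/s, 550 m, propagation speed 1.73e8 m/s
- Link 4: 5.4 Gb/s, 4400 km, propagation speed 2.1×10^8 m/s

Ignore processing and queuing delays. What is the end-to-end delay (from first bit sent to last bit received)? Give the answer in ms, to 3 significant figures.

48.6 ms

L = 100 × 8 = 800 bits.
Transmission delay per hop = L/R = 800/5400000000 = 0.000148148 ms; 4 hops → 0.000592593 ms.
Propagation delays (d/s per hop): 0.0411, 27.561, 0.00317919, 20.9524 ms; sum = 48.5576 ms.
End-to-end = 48.6 ms.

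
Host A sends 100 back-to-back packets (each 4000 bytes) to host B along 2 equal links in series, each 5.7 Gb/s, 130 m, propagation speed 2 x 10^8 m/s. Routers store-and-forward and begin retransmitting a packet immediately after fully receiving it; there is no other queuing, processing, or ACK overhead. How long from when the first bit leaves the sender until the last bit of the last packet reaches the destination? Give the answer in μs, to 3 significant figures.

568 μs

Per-hop transmission t_tx = L/R = 32000/5700000000 = 5.61404 μs.
Per-hop propagation t_prop = 130/200000000 = 0.65 μs.
Pipeline fill: first packet needs 2·t_tx to clear all hops; remaining 99 packets each add one t_tx.
Total = (2+100-1)·t_tx + 2·t_prop = 101·5.61404 + 2·0.65 = 568 μs.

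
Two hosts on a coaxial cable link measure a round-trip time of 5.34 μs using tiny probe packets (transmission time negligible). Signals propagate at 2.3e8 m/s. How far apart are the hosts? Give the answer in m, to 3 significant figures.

614 m

One-way propagation = RTT/2 = 2.67 μs.
d = s × t = 2.3e+08 × 2.67e-06 = 614 m.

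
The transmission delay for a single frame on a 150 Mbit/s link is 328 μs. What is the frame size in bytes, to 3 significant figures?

6150 bytes

L = R × t_tx = 150000000 b/s × 0.000328 s = 49200 bits.
In bytes: 49200 / 8 = 6150 bytes.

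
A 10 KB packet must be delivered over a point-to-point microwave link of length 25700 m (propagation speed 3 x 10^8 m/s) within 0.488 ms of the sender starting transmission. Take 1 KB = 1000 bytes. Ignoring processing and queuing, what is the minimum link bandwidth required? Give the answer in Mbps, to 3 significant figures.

L = 80000 bits.
Propagation delay = 25700 / 300000000 = 0.0856667 ms.
Transmission budget = 0.488 − 0.0856667 = 0.402333 ms.
R ≥ L / t_tx = 80000 bits / 0.000402333 s = 199 Mbps.

199 Mbps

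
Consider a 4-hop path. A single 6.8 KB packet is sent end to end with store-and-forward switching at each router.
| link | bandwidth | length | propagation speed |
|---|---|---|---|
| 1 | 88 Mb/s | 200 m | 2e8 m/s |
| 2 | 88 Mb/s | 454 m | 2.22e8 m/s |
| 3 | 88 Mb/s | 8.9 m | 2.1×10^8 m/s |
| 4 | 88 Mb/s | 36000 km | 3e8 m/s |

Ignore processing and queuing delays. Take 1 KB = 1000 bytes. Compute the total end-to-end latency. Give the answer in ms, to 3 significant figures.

L = 54400 bits.
Transmission delay per hop = L/R = 54400/88000000 = 0.618182 ms; 4 hops → 2.47273 ms.
Propagation delays (d/s per hop): 0.001, 0.00204505, 4.2381e-05, 120 ms; sum = 120.003 ms.
End-to-end = 122 ms.

122 ms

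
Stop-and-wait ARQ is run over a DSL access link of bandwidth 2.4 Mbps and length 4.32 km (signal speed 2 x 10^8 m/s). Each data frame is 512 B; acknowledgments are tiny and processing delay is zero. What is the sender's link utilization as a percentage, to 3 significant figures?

97.5 %

t_tx = L/R = 4096/2400000 = 0.00170667 s.
t_prop = 4320/200000000 = 2.16e-05 s; RTT = 4.32e-05 s.
Cycle = t_tx + RTT = 0.00174987 s.
Utilization = t_tx / cycle = 0.00170667/0.00174987 = 97.5 %.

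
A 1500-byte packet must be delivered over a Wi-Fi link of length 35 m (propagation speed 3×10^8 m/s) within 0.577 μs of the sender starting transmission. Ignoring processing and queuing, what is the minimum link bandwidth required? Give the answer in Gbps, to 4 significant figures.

L = 12000 bits.
Propagation delay = 35 / 300000000 = 0.116667 μs.
Transmission budget = 0.577 − 0.116667 = 0.460333 μs.
R ≥ L / t_tx = 12000 bits / 4.60333e-07 s = 26.07 Gbps.

26.07 Gbps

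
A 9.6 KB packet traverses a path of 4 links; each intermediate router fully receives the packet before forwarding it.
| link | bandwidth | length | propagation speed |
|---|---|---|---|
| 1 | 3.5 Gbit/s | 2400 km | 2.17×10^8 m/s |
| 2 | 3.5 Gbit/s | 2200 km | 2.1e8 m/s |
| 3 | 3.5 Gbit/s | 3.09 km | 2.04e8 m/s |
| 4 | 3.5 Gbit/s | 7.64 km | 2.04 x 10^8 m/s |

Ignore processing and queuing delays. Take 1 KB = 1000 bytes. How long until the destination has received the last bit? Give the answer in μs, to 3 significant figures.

21700 μs

L = 76800 bits.
Transmission delay per hop = L/R = 76800/3500000000 = 21.9429 μs; 4 hops → 87.7714 μs.
Propagation delays (d/s per hop): 11059.9, 10476.2, 15.1471, 37.451 μs; sum = 21588.7 μs.
End-to-end = 21700 μs.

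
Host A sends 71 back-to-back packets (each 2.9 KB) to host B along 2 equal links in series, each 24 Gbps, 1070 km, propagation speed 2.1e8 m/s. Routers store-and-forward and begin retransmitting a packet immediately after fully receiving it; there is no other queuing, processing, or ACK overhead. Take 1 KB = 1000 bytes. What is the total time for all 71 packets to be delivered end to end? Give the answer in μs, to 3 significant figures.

Per-hop transmission t_tx = L/R = 23200/24000000000 = 0.966667 μs.
Per-hop propagation t_prop = 1070000/210000000 = 5095.24 μs.
Pipeline fill: first packet needs 2·t_tx to clear all hops; remaining 70 packets each add one t_tx.
Total = (2+71-1)·t_tx + 2·t_prop = 72·0.966667 + 2·5095.24 = 10300 μs.

10300 μs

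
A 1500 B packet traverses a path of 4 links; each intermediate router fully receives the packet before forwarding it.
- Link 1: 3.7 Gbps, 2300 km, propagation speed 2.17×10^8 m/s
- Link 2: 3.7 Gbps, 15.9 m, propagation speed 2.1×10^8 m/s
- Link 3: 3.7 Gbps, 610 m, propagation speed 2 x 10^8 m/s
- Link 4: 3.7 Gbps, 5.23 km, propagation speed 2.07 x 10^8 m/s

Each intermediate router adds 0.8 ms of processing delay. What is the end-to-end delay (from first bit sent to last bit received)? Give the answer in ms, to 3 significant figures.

13.0 ms

L = 1500 × 8 = 12000 bits.
Transmission delay per hop = L/R = 12000/3700000000 = 0.00324324 ms; 4 hops → 0.012973 ms.
Propagation delays (d/s per hop): 10.5991, 7.57143e-05, 0.00305, 0.0252657 ms; sum = 10.6275 ms.
Processing at 3 router(s): 3 × 0.8 ms = 2.4 ms.
End-to-end = 13.0 ms.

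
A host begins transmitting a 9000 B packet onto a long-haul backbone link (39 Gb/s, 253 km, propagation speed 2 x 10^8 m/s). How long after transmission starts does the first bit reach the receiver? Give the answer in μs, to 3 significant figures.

First bit experiences only propagation delay: d/s = 253000/200000000 = 1270 μs.

1270 μs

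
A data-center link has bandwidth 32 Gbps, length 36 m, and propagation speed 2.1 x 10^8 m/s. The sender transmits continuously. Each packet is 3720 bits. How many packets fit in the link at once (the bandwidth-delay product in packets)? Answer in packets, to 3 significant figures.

1.47 packets

Propagation delay = 36 / 210000000 = 1.71429e-07 s.
BDP = R × t_prop = 32000000000 × 1.71429e-07 = 5485.71 bits.
In packets of 3720 bits: 1.47 packets.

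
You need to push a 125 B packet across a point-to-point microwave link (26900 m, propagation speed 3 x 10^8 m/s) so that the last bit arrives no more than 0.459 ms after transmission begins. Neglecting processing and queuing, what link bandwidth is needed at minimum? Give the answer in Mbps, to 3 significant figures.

2.71 Mbps

L = 1000 bits.
Propagation delay = 26900 / 300000000 = 0.0896667 ms.
Transmission budget = 0.459 − 0.0896667 = 0.369333 ms.
R ≥ L / t_tx = 1000 bits / 0.000369333 s = 2.71 Mbps.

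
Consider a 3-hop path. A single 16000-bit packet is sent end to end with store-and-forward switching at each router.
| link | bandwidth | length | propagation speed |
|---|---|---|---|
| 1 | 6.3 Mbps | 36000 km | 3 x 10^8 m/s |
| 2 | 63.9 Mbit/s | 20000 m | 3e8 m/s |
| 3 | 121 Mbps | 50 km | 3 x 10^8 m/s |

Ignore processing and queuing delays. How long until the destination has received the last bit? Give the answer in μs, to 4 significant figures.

Transmission delays (L/R per hop): 2539.68, 250.391, 132.231 μs; sum = 2922.31 μs.
Propagation delays (d/s per hop): 120000, 66.6667, 166.667 μs; sum = 120233 μs.
End-to-end = 123200 μs.

123200 μs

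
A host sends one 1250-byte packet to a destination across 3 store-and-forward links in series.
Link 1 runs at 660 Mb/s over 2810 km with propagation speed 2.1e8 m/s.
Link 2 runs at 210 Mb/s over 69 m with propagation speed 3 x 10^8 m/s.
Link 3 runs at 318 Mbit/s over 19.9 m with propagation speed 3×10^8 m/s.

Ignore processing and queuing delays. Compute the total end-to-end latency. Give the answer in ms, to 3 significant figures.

L = 1250 × 8 = 10000 bits.
Transmission delays (L/R per hop): 0.0151515, 0.047619, 0.0314465 ms; sum = 0.0942171 ms.
Propagation delays (d/s per hop): 13.381, 0.00023, 6.63333e-05 ms; sum = 13.3812 ms.
End-to-end = 13.5 ms.

13.5 ms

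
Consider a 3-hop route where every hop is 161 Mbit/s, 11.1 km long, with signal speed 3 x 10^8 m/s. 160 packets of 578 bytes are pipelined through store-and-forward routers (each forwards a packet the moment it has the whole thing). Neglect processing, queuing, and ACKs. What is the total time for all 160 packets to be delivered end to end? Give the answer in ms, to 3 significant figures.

4.76 ms

Per-hop transmission t_tx = L/R = 4624/161000000 = 0.0287205 ms.
Per-hop propagation t_prop = 11100/300000000 = 0.037 ms.
Pipeline fill: first packet needs 3·t_tx to clear all hops; remaining 159 packets each add one t_tx.
Total = (3+160-1)·t_tx + 3·t_prop = 162·0.0287205 + 3·0.037 = 4.76 ms.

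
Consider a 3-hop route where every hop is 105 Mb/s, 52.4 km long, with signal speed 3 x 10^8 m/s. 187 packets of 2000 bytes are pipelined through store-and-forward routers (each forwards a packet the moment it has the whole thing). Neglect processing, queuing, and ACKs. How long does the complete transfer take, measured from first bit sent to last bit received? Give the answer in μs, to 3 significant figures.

Per-hop transmission t_tx = L/R = 16000/105000000 = 152.381 μs.
Per-hop propagation t_prop = 52400/300000000 = 174.667 μs.
Pipeline fill: first packet needs 3·t_tx to clear all hops; remaining 186 packets each add one t_tx.
Total = (3+187-1)·t_tx + 3·t_prop = 189·152.381 + 3·174.667 = 29300 μs.

29300 μs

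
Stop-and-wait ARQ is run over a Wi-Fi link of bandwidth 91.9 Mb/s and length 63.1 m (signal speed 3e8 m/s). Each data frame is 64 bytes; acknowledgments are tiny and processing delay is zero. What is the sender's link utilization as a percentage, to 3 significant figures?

93.0 %

t_tx = L/R = 512/91900000 = 5.57127e-06 s.
t_prop = 63.1/300000000 = 2.10333e-07 s; RTT = 4.20667e-07 s.
Cycle = t_tx + RTT = 5.99194e-06 s.
Utilization = t_tx / cycle = 5.57127e-06/5.99194e-06 = 93.0 %.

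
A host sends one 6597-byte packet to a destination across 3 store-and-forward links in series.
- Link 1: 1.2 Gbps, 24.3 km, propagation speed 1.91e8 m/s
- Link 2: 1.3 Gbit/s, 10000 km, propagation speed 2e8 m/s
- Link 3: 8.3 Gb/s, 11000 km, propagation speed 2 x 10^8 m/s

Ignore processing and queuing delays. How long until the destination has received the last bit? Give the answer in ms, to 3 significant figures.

105 ms

L = 6597 × 8 = 52776 bits.
Transmission delays (L/R per hop): 0.04398, 0.0405969, 0.00635855 ms; sum = 0.0909355 ms.
Propagation delays (d/s per hop): 0.127225, 50, 55 ms; sum = 105.127 ms.
End-to-end = 105 ms.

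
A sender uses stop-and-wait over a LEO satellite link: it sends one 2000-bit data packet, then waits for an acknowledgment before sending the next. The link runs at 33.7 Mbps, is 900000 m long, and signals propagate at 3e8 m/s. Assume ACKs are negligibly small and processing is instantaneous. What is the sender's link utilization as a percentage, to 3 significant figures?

t_tx = L/R = 2000/33700000 = 5.93472e-05 s.
t_prop = 900000/300000000 = 0.003 s; RTT = 0.006 s.
Cycle = t_tx + RTT = 0.00605935 s.
Utilization = t_tx / cycle = 5.93472e-05/0.00605935 = 0.979 %.

0.979 %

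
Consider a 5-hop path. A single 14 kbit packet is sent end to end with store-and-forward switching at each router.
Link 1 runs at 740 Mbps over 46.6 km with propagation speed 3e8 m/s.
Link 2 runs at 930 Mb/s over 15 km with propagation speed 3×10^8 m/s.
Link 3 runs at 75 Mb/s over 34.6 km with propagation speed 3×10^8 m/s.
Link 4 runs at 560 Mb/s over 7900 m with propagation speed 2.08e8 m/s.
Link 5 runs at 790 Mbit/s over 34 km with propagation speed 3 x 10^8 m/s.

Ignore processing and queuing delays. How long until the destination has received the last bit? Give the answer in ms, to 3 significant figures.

L = 14000 bits.
Transmission delays (L/R per hop): 0.0189189, 0.0150538, 0.186667, 0.025, 0.0177215 ms; sum = 0.263361 ms.
Propagation delays (d/s per hop): 0.155333, 0.05, 0.115333, 0.0379808, 0.113333 ms; sum = 0.471981 ms.
End-to-end = 0.735 ms.

0.735 ms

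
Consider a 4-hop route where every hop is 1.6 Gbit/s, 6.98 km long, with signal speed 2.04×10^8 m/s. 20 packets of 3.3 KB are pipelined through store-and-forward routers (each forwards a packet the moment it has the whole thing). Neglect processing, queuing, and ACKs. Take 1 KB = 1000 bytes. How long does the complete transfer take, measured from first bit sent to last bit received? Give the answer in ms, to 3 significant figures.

Per-hop transmission t_tx = L/R = 26400/1600000000 = 0.0165 ms.
Per-hop propagation t_prop = 6980/204000000 = 0.0342157 ms.
Pipeline fill: first packet needs 4·t_tx to clear all hops; remaining 19 packets each add one t_tx.
Total = (4+20-1)·t_tx + 4·t_prop = 23·0.0165 + 4·0.0342157 = 0.516 ms.

0.516 ms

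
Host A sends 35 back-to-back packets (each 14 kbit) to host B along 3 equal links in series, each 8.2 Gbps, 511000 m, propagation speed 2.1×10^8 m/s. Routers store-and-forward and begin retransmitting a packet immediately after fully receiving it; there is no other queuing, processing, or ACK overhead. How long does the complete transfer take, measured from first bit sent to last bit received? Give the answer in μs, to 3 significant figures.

7360 μs

Per-hop transmission t_tx = L/R = 14000/8.2e+09 = 1.70732 μs.
Per-hop propagation t_prop = 511000/210000000 = 2433.33 μs.
Pipeline fill: first packet needs 3·t_tx to clear all hops; remaining 34 packets each add one t_tx.
Total = (3+35-1)·t_tx + 3·t_prop = 37·1.70732 + 3·2433.33 = 7360 μs.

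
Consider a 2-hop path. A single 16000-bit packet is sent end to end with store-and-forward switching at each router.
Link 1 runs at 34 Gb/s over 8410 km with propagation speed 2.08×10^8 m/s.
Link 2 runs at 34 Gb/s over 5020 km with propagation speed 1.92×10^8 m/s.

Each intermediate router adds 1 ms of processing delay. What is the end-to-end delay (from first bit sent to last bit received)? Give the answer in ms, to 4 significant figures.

Transmission delay per hop = L/R = 16000/34000000000 = 0.000470588 ms; 2 hops → 0.000941176 ms.
Propagation delays (d/s per hop): 40.4327, 26.1458 ms; sum = 66.5785 ms.
Processing at 1 router(s): 1 × 1 ms = 1 ms.
End-to-end = 67.58 ms.

67.58 ms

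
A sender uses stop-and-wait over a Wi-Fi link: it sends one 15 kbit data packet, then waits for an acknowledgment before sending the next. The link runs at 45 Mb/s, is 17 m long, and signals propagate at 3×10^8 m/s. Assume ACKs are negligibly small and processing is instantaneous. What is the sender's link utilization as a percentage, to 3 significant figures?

100 %

t_tx = L/R = 15000/45000000 = 0.000333333 s.
t_prop = 17/300000000 = 5.66667e-08 s; RTT = 1.13333e-07 s.
Cycle = t_tx + RTT = 0.000333447 s.
Utilization = t_tx / cycle = 0.000333333/0.000333447 = 100 %.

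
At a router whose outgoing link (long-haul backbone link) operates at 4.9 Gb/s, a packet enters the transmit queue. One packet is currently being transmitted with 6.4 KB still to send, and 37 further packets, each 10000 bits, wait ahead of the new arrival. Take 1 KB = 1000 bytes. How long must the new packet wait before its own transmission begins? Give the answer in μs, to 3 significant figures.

Each queued packet: L/R = 10000/4900000000 = 2.04082 μs.
37 queued → 75.5102 μs.
Plus remaining 51200 bits of current packet: 10.449 μs.
Queuing delay = 86.0 μs.

86.0 μs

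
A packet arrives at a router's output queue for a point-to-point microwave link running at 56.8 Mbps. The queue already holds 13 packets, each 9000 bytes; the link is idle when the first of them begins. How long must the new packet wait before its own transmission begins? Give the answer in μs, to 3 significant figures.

Each queued packet: L/R = 72000/56800000 = 1267.61 μs.
13 queued → 16478.9 μs.
Queuing delay = 16500 μs.

16500 μs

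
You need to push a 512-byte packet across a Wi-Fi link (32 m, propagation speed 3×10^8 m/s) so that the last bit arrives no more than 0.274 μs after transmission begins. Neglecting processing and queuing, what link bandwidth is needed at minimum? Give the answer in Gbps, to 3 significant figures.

L = 4096 bits.
Propagation delay = 32 / 300000000 = 0.106667 μs.
Transmission budget = 0.274 − 0.106667 = 0.167333 μs.
R ≥ L / t_tx = 4096 bits / 1.67333e-07 s = 24.5 Gbps.

24.5 Gbps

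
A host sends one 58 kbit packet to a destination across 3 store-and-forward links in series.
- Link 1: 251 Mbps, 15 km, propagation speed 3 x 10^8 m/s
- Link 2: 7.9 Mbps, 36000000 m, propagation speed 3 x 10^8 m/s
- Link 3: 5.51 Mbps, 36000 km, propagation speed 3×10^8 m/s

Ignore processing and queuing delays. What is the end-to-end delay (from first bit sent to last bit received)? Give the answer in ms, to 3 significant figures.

L = 58000 bits.
Transmission delays (L/R per hop): 0.231076, 7.34177, 10.5263 ms; sum = 18.0992 ms.
Propagation delays (d/s per hop): 0.05, 120, 120 ms; sum = 240.05 ms.
End-to-end = 258 ms.

258 ms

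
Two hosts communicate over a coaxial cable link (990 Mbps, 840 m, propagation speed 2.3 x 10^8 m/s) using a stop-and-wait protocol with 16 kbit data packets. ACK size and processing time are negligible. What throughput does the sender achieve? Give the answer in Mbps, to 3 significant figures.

682 Mbps

t_tx = L/R = 16000/990000000 = 1.61616e-05 s.
t_prop = 840/2.3e+08 = 3.65217e-06 s; RTT = 7.30435e-06 s.
Cycle = t_tx + RTT = 2.3466e-05 s.
Throughput = L / cycle = 16000 / 2.3466e-05 = 682 Mbps.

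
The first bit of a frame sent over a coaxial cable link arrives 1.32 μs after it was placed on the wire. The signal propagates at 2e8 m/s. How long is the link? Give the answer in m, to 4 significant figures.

264.0 m

d = s × t_prop = 200000000 × 1.32e-06 = 264.0 m.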